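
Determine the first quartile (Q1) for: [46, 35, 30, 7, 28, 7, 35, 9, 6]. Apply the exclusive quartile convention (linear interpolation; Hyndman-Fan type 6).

7

Step 1: Sort the data: [6, 7, 7, 9, 28, 30, 35, 35, 46]
Step 2: n = 9
Step 3: Using the exclusive quartile method:
  Q1 = 7
  Q2 (median) = 28
  Q3 = 35
  IQR = Q3 - Q1 = 35 - 7 = 28
Step 4: Q1 = 7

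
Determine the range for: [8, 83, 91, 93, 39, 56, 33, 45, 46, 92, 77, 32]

85

Step 1: Identify the maximum value: max = 93
Step 2: Identify the minimum value: min = 8
Step 3: Range = max - min = 93 - 8 = 85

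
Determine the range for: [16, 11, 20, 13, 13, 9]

11

Step 1: Identify the maximum value: max = 20
Step 2: Identify the minimum value: min = 9
Step 3: Range = max - min = 20 - 9 = 11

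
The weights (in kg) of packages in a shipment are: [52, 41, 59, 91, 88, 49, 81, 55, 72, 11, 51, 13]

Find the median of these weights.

53.5

Step 1: Sort the data in ascending order: [11, 13, 41, 49, 51, 52, 55, 59, 72, 81, 88, 91]
Step 2: The number of values is n = 12.
Step 3: Since n is even, the median is the average of positions 6 and 7:
  Median = (52 + 55) / 2 = 53.5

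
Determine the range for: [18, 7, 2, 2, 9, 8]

16

Step 1: Identify the maximum value: max = 18
Step 2: Identify the minimum value: min = 2
Step 3: Range = max - min = 18 - 2 = 16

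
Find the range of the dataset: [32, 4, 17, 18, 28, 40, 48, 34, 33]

44

Step 1: Identify the maximum value: max = 48
Step 2: Identify the minimum value: min = 4
Step 3: Range = max - min = 48 - 4 = 44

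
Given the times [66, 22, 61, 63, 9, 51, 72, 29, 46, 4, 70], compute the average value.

44.8182

Step 1: Sum all values: 66 + 22 + 61 + 63 + 9 + 51 + 72 + 29 + 46 + 4 + 70 = 493
Step 2: Count the number of values: n = 11
Step 3: Mean = sum / n = 493 / 11 = 44.8182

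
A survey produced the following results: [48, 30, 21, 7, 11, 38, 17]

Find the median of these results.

21

Step 1: Sort the data in ascending order: [7, 11, 17, 21, 30, 38, 48]
Step 2: The number of values is n = 7.
Step 3: Since n is odd, the median is the middle value at position 4: 21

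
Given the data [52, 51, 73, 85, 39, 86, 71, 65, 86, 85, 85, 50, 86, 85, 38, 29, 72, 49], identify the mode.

85

Step 1: Count the frequency of each value:
  29: appears 1 time(s)
  38: appears 1 time(s)
  39: appears 1 time(s)
  49: appears 1 time(s)
  50: appears 1 time(s)
  51: appears 1 time(s)
  52: appears 1 time(s)
  65: appears 1 time(s)
  71: appears 1 time(s)
  72: appears 1 time(s)
  73: appears 1 time(s)
  85: appears 4 time(s)
  86: appears 3 time(s)
Step 2: The value 85 appears most frequently (4 times).
Step 3: Mode = 85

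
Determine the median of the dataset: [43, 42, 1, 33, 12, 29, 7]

29

Step 1: Sort the data in ascending order: [1, 7, 12, 29, 33, 42, 43]
Step 2: The number of values is n = 7.
Step 3: Since n is odd, the median is the middle value at position 4: 29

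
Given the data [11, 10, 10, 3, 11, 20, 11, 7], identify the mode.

11

Step 1: Count the frequency of each value:
  3: appears 1 time(s)
  7: appears 1 time(s)
  10: appears 2 time(s)
  11: appears 3 time(s)
  20: appears 1 time(s)
Step 2: The value 11 appears most frequently (3 times).
Step 3: Mode = 11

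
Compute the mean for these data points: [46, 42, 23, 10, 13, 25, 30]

27

Step 1: Sum all values: 46 + 42 + 23 + 10 + 13 + 25 + 30 = 189
Step 2: Count the number of values: n = 7
Step 3: Mean = sum / n = 189 / 7 = 27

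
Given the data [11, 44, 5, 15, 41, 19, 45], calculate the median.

19

Step 1: Sort the data in ascending order: [5, 11, 15, 19, 41, 44, 45]
Step 2: The number of values is n = 7.
Step 3: Since n is odd, the median is the middle value at position 4: 19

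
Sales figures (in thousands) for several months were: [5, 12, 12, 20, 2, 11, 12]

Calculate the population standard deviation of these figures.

5.3414

Step 1: Compute the mean: 10.5714
Step 2: Sum of squared deviations from the mean: 199.7143
Step 3: Population variance = 199.7143 / 7 = 28.5306
Step 4: Standard deviation = sqrt(28.5306) = 5.3414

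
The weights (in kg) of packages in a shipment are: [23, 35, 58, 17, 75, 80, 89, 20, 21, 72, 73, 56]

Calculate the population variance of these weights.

659.4097

Step 1: Compute the mean: (23 + 35 + 58 + 17 + 75 + 80 + 89 + 20 + 21 + 72 + 73 + 56) / 12 = 51.5833
Step 2: Compute squared deviations from the mean:
  (23 - 51.5833)^2 = 817.0069
  (35 - 51.5833)^2 = 275.0069
  (58 - 51.5833)^2 = 41.1736
  (17 - 51.5833)^2 = 1196.0069
  (75 - 51.5833)^2 = 548.3403
  (80 - 51.5833)^2 = 807.5069
  (89 - 51.5833)^2 = 1400.0069
  (20 - 51.5833)^2 = 997.5069
  (21 - 51.5833)^2 = 935.3403
  (72 - 51.5833)^2 = 416.8403
  (73 - 51.5833)^2 = 458.6736
  (56 - 51.5833)^2 = 19.5069
Step 3: Sum of squared deviations = 7912.9167
Step 4: Population variance = 7912.9167 / 12 = 659.4097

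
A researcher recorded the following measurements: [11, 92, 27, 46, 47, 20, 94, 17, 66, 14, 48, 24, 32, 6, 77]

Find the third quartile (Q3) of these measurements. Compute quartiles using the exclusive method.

66

Step 1: Sort the data: [6, 11, 14, 17, 20, 24, 27, 32, 46, 47, 48, 66, 77, 92, 94]
Step 2: n = 15
Step 3: Using the exclusive quartile method:
  Q1 = 17
  Q2 (median) = 32
  Q3 = 66
  IQR = Q3 - Q1 = 66 - 17 = 49
Step 4: Q3 = 66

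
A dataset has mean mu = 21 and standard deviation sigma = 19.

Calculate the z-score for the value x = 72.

2.6842

Step 1: Recall the z-score formula: z = (x - mu) / sigma
Step 2: Substitute values: z = (72 - 21) / 19
Step 3: z = 51 / 19 = 2.6842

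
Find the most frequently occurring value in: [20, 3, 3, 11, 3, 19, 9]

3

Step 1: Count the frequency of each value:
  3: appears 3 time(s)
  9: appears 1 time(s)
  11: appears 1 time(s)
  19: appears 1 time(s)
  20: appears 1 time(s)
Step 2: The value 3 appears most frequently (3 times).
Step 3: Mode = 3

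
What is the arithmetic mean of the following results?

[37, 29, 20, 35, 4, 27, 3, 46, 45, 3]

24.9

Step 1: Sum all values: 37 + 29 + 20 + 35 + 4 + 27 + 3 + 46 + 45 + 3 = 249
Step 2: Count the number of values: n = 10
Step 3: Mean = sum / n = 249 / 10 = 24.9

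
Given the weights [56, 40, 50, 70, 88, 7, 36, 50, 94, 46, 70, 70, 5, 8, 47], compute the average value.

49.1333

Step 1: Sum all values: 56 + 40 + 50 + 70 + 88 + 7 + 36 + 50 + 94 + 46 + 70 + 70 + 5 + 8 + 47 = 737
Step 2: Count the number of values: n = 15
Step 3: Mean = sum / n = 737 / 15 = 49.1333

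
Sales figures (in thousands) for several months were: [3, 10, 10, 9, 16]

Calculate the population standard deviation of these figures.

4.128

Step 1: Compute the mean: 9.6
Step 2: Sum of squared deviations from the mean: 85.2
Step 3: Population variance = 85.2 / 5 = 17.04
Step 4: Standard deviation = sqrt(17.04) = 4.128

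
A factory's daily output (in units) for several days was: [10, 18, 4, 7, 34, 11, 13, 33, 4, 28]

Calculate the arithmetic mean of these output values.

16.2

Step 1: Sum all values: 10 + 18 + 4 + 7 + 34 + 11 + 13 + 33 + 4 + 28 = 162
Step 2: Count the number of values: n = 10
Step 3: Mean = sum / n = 162 / 10 = 16.2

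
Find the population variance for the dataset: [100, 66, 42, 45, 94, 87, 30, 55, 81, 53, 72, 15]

635.0556

Step 1: Compute the mean: (100 + 66 + 42 + 45 + 94 + 87 + 30 + 55 + 81 + 53 + 72 + 15) / 12 = 61.6667
Step 2: Compute squared deviations from the mean:
  (100 - 61.6667)^2 = 1469.4444
  (66 - 61.6667)^2 = 18.7778
  (42 - 61.6667)^2 = 386.7778
  (45 - 61.6667)^2 = 277.7778
  (94 - 61.6667)^2 = 1045.4444
  (87 - 61.6667)^2 = 641.7778
  (30 - 61.6667)^2 = 1002.7778
  (55 - 61.6667)^2 = 44.4444
  (81 - 61.6667)^2 = 373.7778
  (53 - 61.6667)^2 = 75.1111
  (72 - 61.6667)^2 = 106.7778
  (15 - 61.6667)^2 = 2177.7778
Step 3: Sum of squared deviations = 7620.6667
Step 4: Population variance = 7620.6667 / 12 = 635.0556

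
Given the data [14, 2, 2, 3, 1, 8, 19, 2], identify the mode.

2

Step 1: Count the frequency of each value:
  1: appears 1 time(s)
  2: appears 3 time(s)
  3: appears 1 time(s)
  8: appears 1 time(s)
  14: appears 1 time(s)
  19: appears 1 time(s)
Step 2: The value 2 appears most frequently (3 times).
Step 3: Mode = 2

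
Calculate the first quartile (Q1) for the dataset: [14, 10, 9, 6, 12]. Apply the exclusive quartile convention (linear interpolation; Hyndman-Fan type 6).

7.5

Step 1: Sort the data: [6, 9, 10, 12, 14]
Step 2: n = 5
Step 3: Using the exclusive quartile method:
  Q1 = 7.5
  Q2 (median) = 10
  Q3 = 13
  IQR = Q3 - Q1 = 13 - 7.5 = 5.5
Step 4: Q1 = 7.5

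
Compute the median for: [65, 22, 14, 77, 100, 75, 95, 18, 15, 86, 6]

65

Step 1: Sort the data in ascending order: [6, 14, 15, 18, 22, 65, 75, 77, 86, 95, 100]
Step 2: The number of values is n = 11.
Step 3: Since n is odd, the median is the middle value at position 6: 65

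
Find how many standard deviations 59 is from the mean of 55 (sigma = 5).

0.8

Step 1: Recall the z-score formula: z = (x - mu) / sigma
Step 2: Substitute values: z = (59 - 55) / 5
Step 3: z = 4 / 5 = 0.8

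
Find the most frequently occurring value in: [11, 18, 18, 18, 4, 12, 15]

18

Step 1: Count the frequency of each value:
  4: appears 1 time(s)
  11: appears 1 time(s)
  12: appears 1 time(s)
  15: appears 1 time(s)
  18: appears 3 time(s)
Step 2: The value 18 appears most frequently (3 times).
Step 3: Mode = 18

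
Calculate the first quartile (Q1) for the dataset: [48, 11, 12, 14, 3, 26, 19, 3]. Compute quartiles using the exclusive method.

5

Step 1: Sort the data: [3, 3, 11, 12, 14, 19, 26, 48]
Step 2: n = 8
Step 3: Using the exclusive quartile method:
  Q1 = 5
  Q2 (median) = 13
  Q3 = 24.25
  IQR = Q3 - Q1 = 24.25 - 5 = 19.25
Step 4: Q1 = 5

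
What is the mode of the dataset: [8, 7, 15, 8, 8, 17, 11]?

8

Step 1: Count the frequency of each value:
  7: appears 1 time(s)
  8: appears 3 time(s)
  11: appears 1 time(s)
  15: appears 1 time(s)
  17: appears 1 time(s)
Step 2: The value 8 appears most frequently (3 times).
Step 3: Mode = 8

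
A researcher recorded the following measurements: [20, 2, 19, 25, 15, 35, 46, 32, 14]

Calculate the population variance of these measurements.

152.0988

Step 1: Compute the mean: (20 + 2 + 19 + 25 + 15 + 35 + 46 + 32 + 14) / 9 = 23.1111
Step 2: Compute squared deviations from the mean:
  (20 - 23.1111)^2 = 9.679
  (2 - 23.1111)^2 = 445.679
  (19 - 23.1111)^2 = 16.9012
  (25 - 23.1111)^2 = 3.5679
  (15 - 23.1111)^2 = 65.7901
  (35 - 23.1111)^2 = 141.3457
  (46 - 23.1111)^2 = 523.9012
  (32 - 23.1111)^2 = 79.0123
  (14 - 23.1111)^2 = 83.0123
Step 3: Sum of squared deviations = 1368.8889
Step 4: Population variance = 1368.8889 / 9 = 152.0988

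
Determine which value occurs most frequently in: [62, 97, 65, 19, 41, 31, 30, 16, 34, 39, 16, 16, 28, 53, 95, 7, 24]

16

Step 1: Count the frequency of each value:
  7: appears 1 time(s)
  16: appears 3 time(s)
  19: appears 1 time(s)
  24: appears 1 time(s)
  28: appears 1 time(s)
  30: appears 1 time(s)
  31: appears 1 time(s)
  34: appears 1 time(s)
  39: appears 1 time(s)
  41: appears 1 time(s)
  53: appears 1 time(s)
  62: appears 1 time(s)
  65: appears 1 time(s)
  95: appears 1 time(s)
  97: appears 1 time(s)
Step 2: The value 16 appears most frequently (3 times).
Step 3: Mode = 16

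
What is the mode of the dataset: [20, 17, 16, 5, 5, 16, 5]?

5

Step 1: Count the frequency of each value:
  5: appears 3 time(s)
  16: appears 2 time(s)
  17: appears 1 time(s)
  20: appears 1 time(s)
Step 2: The value 5 appears most frequently (3 times).
Step 3: Mode = 5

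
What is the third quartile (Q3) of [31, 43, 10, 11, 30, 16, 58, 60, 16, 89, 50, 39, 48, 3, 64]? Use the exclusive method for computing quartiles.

58

Step 1: Sort the data: [3, 10, 11, 16, 16, 30, 31, 39, 43, 48, 50, 58, 60, 64, 89]
Step 2: n = 15
Step 3: Using the exclusive quartile method:
  Q1 = 16
  Q2 (median) = 39
  Q3 = 58
  IQR = Q3 - Q1 = 58 - 16 = 42
Step 4: Q3 = 58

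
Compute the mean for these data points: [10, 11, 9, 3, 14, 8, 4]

8.4286

Step 1: Sum all values: 10 + 11 + 9 + 3 + 14 + 8 + 4 = 59
Step 2: Count the number of values: n = 7
Step 3: Mean = sum / n = 59 / 7 = 8.4286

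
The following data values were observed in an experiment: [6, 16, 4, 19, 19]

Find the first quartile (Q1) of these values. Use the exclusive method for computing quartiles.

5

Step 1: Sort the data: [4, 6, 16, 19, 19]
Step 2: n = 5
Step 3: Using the exclusive quartile method:
  Q1 = 5
  Q2 (median) = 16
  Q3 = 19
  IQR = Q3 - Q1 = 19 - 5 = 14
Step 4: Q1 = 5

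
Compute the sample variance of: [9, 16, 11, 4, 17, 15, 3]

32.2381

Step 1: Compute the mean: (9 + 16 + 11 + 4 + 17 + 15 + 3) / 7 = 10.7143
Step 2: Compute squared deviations from the mean:
  (9 - 10.7143)^2 = 2.9388
  (16 - 10.7143)^2 = 27.9388
  (11 - 10.7143)^2 = 0.0816
  (4 - 10.7143)^2 = 45.0816
  (17 - 10.7143)^2 = 39.5102
  (15 - 10.7143)^2 = 18.3673
  (3 - 10.7143)^2 = 59.5102
Step 3: Sum of squared deviations = 193.4286
Step 4: Sample variance = 193.4286 / 6 = 32.2381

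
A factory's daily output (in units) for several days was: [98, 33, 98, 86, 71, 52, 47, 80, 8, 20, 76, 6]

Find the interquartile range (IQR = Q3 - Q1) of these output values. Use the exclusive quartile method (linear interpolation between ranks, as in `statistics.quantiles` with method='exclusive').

61.25

Step 1: Sort the data: [6, 8, 20, 33, 47, 52, 71, 76, 80, 86, 98, 98]
Step 2: n = 12
Step 3: Using the exclusive quartile method:
  Q1 = 23.25
  Q2 (median) = 61.5
  Q3 = 84.5
  IQR = Q3 - Q1 = 84.5 - 23.25 = 61.25
Step 4: IQR = 61.25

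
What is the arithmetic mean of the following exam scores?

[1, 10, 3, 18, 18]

10

Step 1: Sum all values: 1 + 10 + 3 + 18 + 18 = 50
Step 2: Count the number of values: n = 5
Step 3: Mean = sum / n = 50 / 5 = 10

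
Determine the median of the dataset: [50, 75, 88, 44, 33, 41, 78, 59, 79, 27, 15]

50

Step 1: Sort the data in ascending order: [15, 27, 33, 41, 44, 50, 59, 75, 78, 79, 88]
Step 2: The number of values is n = 11.
Step 3: Since n is odd, the median is the middle value at position 6: 50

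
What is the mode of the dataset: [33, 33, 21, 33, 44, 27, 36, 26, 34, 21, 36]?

33

Step 1: Count the frequency of each value:
  21: appears 2 time(s)
  26: appears 1 time(s)
  27: appears 1 time(s)
  33: appears 3 time(s)
  34: appears 1 time(s)
  36: appears 2 time(s)
  44: appears 1 time(s)
Step 2: The value 33 appears most frequently (3 times).
Step 3: Mode = 33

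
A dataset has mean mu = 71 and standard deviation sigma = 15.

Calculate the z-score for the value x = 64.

-0.4667

Step 1: Recall the z-score formula: z = (x - mu) / sigma
Step 2: Substitute values: z = (64 - 71) / 15
Step 3: z = -7 / 15 = -0.4667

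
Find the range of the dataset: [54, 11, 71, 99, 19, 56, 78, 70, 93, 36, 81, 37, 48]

88

Step 1: Identify the maximum value: max = 99
Step 2: Identify the minimum value: min = 11
Step 3: Range = max - min = 99 - 11 = 88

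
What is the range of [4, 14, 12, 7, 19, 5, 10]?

15

Step 1: Identify the maximum value: max = 19
Step 2: Identify the minimum value: min = 4
Step 3: Range = max - min = 19 - 4 = 15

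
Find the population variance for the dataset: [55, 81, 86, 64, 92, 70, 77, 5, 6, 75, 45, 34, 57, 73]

699.102

Step 1: Compute the mean: (55 + 81 + 86 + 64 + 92 + 70 + 77 + 5 + 6 + 75 + 45 + 34 + 57 + 73) / 14 = 58.5714
Step 2: Compute squared deviations from the mean:
  (55 - 58.5714)^2 = 12.7551
  (81 - 58.5714)^2 = 503.0408
  (86 - 58.5714)^2 = 752.3265
  (64 - 58.5714)^2 = 29.4694
  (92 - 58.5714)^2 = 1117.4694
  (70 - 58.5714)^2 = 130.6122
  (77 - 58.5714)^2 = 339.6122
  (5 - 58.5714)^2 = 2869.898
  (6 - 58.5714)^2 = 2763.7551
  (75 - 58.5714)^2 = 269.898
  (45 - 58.5714)^2 = 184.1837
  (34 - 58.5714)^2 = 603.7551
  (57 - 58.5714)^2 = 2.4694
  (73 - 58.5714)^2 = 208.1837
Step 3: Sum of squared deviations = 9787.4286
Step 4: Population variance = 9787.4286 / 14 = 699.102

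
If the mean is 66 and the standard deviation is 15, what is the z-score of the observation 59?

-0.4667

Step 1: Recall the z-score formula: z = (x - mu) / sigma
Step 2: Substitute values: z = (59 - 66) / 15
Step 3: z = -7 / 15 = -0.4667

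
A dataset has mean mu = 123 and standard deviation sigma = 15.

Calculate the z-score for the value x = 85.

-2.5333

Step 1: Recall the z-score formula: z = (x - mu) / sigma
Step 2: Substitute values: z = (85 - 123) / 15
Step 3: z = -38 / 15 = -2.5333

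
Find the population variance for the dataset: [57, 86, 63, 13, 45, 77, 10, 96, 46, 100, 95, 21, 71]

913.5385

Step 1: Compute the mean: (57 + 86 + 63 + 13 + 45 + 77 + 10 + 96 + 46 + 100 + 95 + 21 + 71) / 13 = 60
Step 2: Compute squared deviations from the mean:
  (57 - 60)^2 = 9
  (86 - 60)^2 = 676
  (63 - 60)^2 = 9
  (13 - 60)^2 = 2209
  (45 - 60)^2 = 225
  (77 - 60)^2 = 289
  (10 - 60)^2 = 2500
  (96 - 60)^2 = 1296
  (46 - 60)^2 = 196
  (100 - 60)^2 = 1600
  (95 - 60)^2 = 1225
  (21 - 60)^2 = 1521
  (71 - 60)^2 = 121
Step 3: Sum of squared deviations = 11876
Step 4: Population variance = 11876 / 13 = 913.5385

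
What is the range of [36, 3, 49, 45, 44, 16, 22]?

46

Step 1: Identify the maximum value: max = 49
Step 2: Identify the minimum value: min = 3
Step 3: Range = max - min = 49 - 3 = 46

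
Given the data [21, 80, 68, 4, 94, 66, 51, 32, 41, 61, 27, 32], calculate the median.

46

Step 1: Sort the data in ascending order: [4, 21, 27, 32, 32, 41, 51, 61, 66, 68, 80, 94]
Step 2: The number of values is n = 12.
Step 3: Since n is even, the median is the average of positions 6 and 7:
  Median = (41 + 51) / 2 = 46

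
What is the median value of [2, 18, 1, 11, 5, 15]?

8

Step 1: Sort the data in ascending order: [1, 2, 5, 11, 15, 18]
Step 2: The number of values is n = 6.
Step 3: Since n is even, the median is the average of positions 3 and 4:
  Median = (5 + 11) / 2 = 8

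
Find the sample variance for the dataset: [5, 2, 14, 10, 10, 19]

37.2

Step 1: Compute the mean: (5 + 2 + 14 + 10 + 10 + 19) / 6 = 10
Step 2: Compute squared deviations from the mean:
  (5 - 10)^2 = 25
  (2 - 10)^2 = 64
  (14 - 10)^2 = 16
  (10 - 10)^2 = 0
  (10 - 10)^2 = 0
  (19 - 10)^2 = 81
Step 3: Sum of squared deviations = 186
Step 4: Sample variance = 186 / 5 = 37.2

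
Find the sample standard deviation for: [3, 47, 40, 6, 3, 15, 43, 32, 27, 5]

17.7354

Step 1: Compute the mean: 22.1
Step 2: Sum of squared deviations from the mean: 2830.9
Step 3: Sample variance = 2830.9 / 9 = 314.5444
Step 4: Standard deviation = sqrt(314.5444) = 17.7354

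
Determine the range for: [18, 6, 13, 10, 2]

16

Step 1: Identify the maximum value: max = 18
Step 2: Identify the minimum value: min = 2
Step 3: Range = max - min = 18 - 2 = 16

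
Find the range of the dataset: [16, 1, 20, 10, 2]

19

Step 1: Identify the maximum value: max = 20
Step 2: Identify the minimum value: min = 1
Step 3: Range = max - min = 20 - 1 = 19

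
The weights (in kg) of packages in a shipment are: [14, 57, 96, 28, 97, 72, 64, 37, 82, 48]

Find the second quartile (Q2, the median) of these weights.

60.5

Step 1: Sort the data: [14, 28, 37, 48, 57, 64, 72, 82, 96, 97]
Step 2: n = 10
Step 3: Q2 is the median. Since n is even, it is the average of the values at positions 5 and 6:
  Q2 = (57 + 64) / 2 = 60.5
Step 4: Q2 = 60.5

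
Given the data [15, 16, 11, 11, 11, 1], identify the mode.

11

Step 1: Count the frequency of each value:
  1: appears 1 time(s)
  11: appears 3 time(s)
  15: appears 1 time(s)
  16: appears 1 time(s)
Step 2: The value 11 appears most frequently (3 times).
Step 3: Mode = 11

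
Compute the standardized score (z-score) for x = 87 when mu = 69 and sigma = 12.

1.5

Step 1: Recall the z-score formula: z = (x - mu) / sigma
Step 2: Substitute values: z = (87 - 69) / 12
Step 3: z = 18 / 12 = 1.5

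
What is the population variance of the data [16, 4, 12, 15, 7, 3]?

26.25

Step 1: Compute the mean: (16 + 4 + 12 + 15 + 7 + 3) / 6 = 9.5
Step 2: Compute squared deviations from the mean:
  (16 - 9.5)^2 = 42.25
  (4 - 9.5)^2 = 30.25
  (12 - 9.5)^2 = 6.25
  (15 - 9.5)^2 = 30.25
  (7 - 9.5)^2 = 6.25
  (3 - 9.5)^2 = 42.25
Step 3: Sum of squared deviations = 157.5
Step 4: Population variance = 157.5 / 6 = 26.25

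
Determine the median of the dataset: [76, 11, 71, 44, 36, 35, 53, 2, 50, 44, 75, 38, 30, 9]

41

Step 1: Sort the data in ascending order: [2, 9, 11, 30, 35, 36, 38, 44, 44, 50, 53, 71, 75, 76]
Step 2: The number of values is n = 14.
Step 3: Since n is even, the median is the average of positions 7 and 8:
  Median = (38 + 44) / 2 = 41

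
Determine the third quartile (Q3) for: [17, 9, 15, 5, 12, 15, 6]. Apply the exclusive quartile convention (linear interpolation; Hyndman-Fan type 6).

15

Step 1: Sort the data: [5, 6, 9, 12, 15, 15, 17]
Step 2: n = 7
Step 3: Using the exclusive quartile method:
  Q1 = 6
  Q2 (median) = 12
  Q3 = 15
  IQR = Q3 - Q1 = 15 - 6 = 9
Step 4: Q3 = 15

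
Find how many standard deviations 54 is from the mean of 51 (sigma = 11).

0.2727

Step 1: Recall the z-score formula: z = (x - mu) / sigma
Step 2: Substitute values: z = (54 - 51) / 11
Step 3: z = 3 / 11 = 0.2727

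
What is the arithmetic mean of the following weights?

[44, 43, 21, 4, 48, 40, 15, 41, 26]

31.3333

Step 1: Sum all values: 44 + 43 + 21 + 4 + 48 + 40 + 15 + 41 + 26 = 282
Step 2: Count the number of values: n = 9
Step 3: Mean = sum / n = 282 / 9 = 31.3333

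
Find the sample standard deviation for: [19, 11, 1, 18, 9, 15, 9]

6.2374

Step 1: Compute the mean: 11.7143
Step 2: Sum of squared deviations from the mean: 233.4286
Step 3: Sample variance = 233.4286 / 6 = 38.9048
Step 4: Standard deviation = sqrt(38.9048) = 6.2374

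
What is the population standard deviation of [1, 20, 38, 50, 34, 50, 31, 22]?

15.3358

Step 1: Compute the mean: 30.75
Step 2: Sum of squared deviations from the mean: 1881.5
Step 3: Population variance = 1881.5 / 8 = 235.1875
Step 4: Standard deviation = sqrt(235.1875) = 15.3358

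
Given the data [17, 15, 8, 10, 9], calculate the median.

10

Step 1: Sort the data in ascending order: [8, 9, 10, 15, 17]
Step 2: The number of values is n = 5.
Step 3: Since n is odd, the median is the middle value at position 3: 10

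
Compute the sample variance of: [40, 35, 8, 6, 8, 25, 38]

233.4762

Step 1: Compute the mean: (40 + 35 + 8 + 6 + 8 + 25 + 38) / 7 = 22.8571
Step 2: Compute squared deviations from the mean:
  (40 - 22.8571)^2 = 293.8776
  (35 - 22.8571)^2 = 147.449
  (8 - 22.8571)^2 = 220.7347
  (6 - 22.8571)^2 = 284.1633
  (8 - 22.8571)^2 = 220.7347
  (25 - 22.8571)^2 = 4.5918
  (38 - 22.8571)^2 = 229.3061
Step 3: Sum of squared deviations = 1400.8571
Step 4: Sample variance = 1400.8571 / 6 = 233.4762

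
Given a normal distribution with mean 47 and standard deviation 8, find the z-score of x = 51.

0.5

Step 1: Recall the z-score formula: z = (x - mu) / sigma
Step 2: Substitute values: z = (51 - 47) / 8
Step 3: z = 4 / 8 = 0.5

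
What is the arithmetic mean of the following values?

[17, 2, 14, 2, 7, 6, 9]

8.1429

Step 1: Sum all values: 17 + 2 + 14 + 2 + 7 + 6 + 9 = 57
Step 2: Count the number of values: n = 7
Step 3: Mean = sum / n = 57 / 7 = 8.1429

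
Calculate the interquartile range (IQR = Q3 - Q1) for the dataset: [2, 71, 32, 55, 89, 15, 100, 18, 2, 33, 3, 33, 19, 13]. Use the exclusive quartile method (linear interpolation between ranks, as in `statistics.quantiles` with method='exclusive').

48.5

Step 1: Sort the data: [2, 2, 3, 13, 15, 18, 19, 32, 33, 33, 55, 71, 89, 100]
Step 2: n = 14
Step 3: Using the exclusive quartile method:
  Q1 = 10.5
  Q2 (median) = 25.5
  Q3 = 59
  IQR = Q3 - Q1 = 59 - 10.5 = 48.5
Step 4: IQR = 48.5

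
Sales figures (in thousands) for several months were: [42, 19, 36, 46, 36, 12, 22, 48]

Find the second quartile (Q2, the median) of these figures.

36

Step 1: Sort the data: [12, 19, 22, 36, 36, 42, 46, 48]
Step 2: n = 8
Step 3: Q2 is the median. Since n is even, it is the average of the values at positions 4 and 5:
  Q2 = (36 + 36) / 2 = 36
Step 4: Q2 = 36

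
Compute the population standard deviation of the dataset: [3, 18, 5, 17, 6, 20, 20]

7.0855

Step 1: Compute the mean: 12.7143
Step 2: Sum of squared deviations from the mean: 351.4286
Step 3: Population variance = 351.4286 / 7 = 50.2041
Step 4: Standard deviation = sqrt(50.2041) = 7.0855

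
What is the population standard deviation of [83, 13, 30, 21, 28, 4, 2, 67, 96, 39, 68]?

30.9868

Step 1: Compute the mean: 41
Step 2: Sum of squared deviations from the mean: 10562
Step 3: Population variance = 10562 / 11 = 960.1818
Step 4: Standard deviation = sqrt(960.1818) = 30.9868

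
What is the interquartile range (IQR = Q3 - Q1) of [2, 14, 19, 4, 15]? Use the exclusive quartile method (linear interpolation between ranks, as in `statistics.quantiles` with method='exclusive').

14

Step 1: Sort the data: [2, 4, 14, 15, 19]
Step 2: n = 5
Step 3: Using the exclusive quartile method:
  Q1 = 3
  Q2 (median) = 14
  Q3 = 17
  IQR = Q3 - Q1 = 17 - 3 = 14
Step 4: IQR = 14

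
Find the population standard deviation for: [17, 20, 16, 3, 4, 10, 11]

6.0204

Step 1: Compute the mean: 11.5714
Step 2: Sum of squared deviations from the mean: 253.7143
Step 3: Population variance = 253.7143 / 7 = 36.2449
Step 4: Standard deviation = sqrt(36.2449) = 6.0204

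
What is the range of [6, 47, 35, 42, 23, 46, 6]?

41

Step 1: Identify the maximum value: max = 47
Step 2: Identify the minimum value: min = 6
Step 3: Range = max - min = 47 - 6 = 41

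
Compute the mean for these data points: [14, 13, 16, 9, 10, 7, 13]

11.7143

Step 1: Sum all values: 14 + 13 + 16 + 9 + 10 + 7 + 13 = 82
Step 2: Count the number of values: n = 7
Step 3: Mean = sum / n = 82 / 7 = 11.7143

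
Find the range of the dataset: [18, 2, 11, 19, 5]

17

Step 1: Identify the maximum value: max = 19
Step 2: Identify the minimum value: min = 2
Step 3: Range = max - min = 19 - 2 = 17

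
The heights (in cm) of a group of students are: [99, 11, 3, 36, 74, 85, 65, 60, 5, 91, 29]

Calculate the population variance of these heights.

1144.9256

Step 1: Compute the mean: (99 + 11 + 3 + 36 + 74 + 85 + 65 + 60 + 5 + 91 + 29) / 11 = 50.7273
Step 2: Compute squared deviations from the mean:
  (99 - 50.7273)^2 = 2330.2562
  (11 - 50.7273)^2 = 1578.2562
  (3 - 50.7273)^2 = 2277.8926
  (36 - 50.7273)^2 = 216.8926
  (74 - 50.7273)^2 = 541.6198
  (85 - 50.7273)^2 = 1174.6198
  (65 - 50.7273)^2 = 203.7107
  (60 - 50.7273)^2 = 85.9835
  (5 - 50.7273)^2 = 2090.9835
  (91 - 50.7273)^2 = 1621.8926
  (29 - 50.7273)^2 = 472.0744
Step 3: Sum of squared deviations = 12594.1818
Step 4: Population variance = 12594.1818 / 11 = 1144.9256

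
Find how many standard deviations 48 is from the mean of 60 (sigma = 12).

-1

Step 1: Recall the z-score formula: z = (x - mu) / sigma
Step 2: Substitute values: z = (48 - 60) / 12
Step 3: z = -12 / 12 = -1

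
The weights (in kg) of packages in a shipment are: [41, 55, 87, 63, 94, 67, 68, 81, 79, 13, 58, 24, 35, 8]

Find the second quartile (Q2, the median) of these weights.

60.5

Step 1: Sort the data: [8, 13, 24, 35, 41, 55, 58, 63, 67, 68, 79, 81, 87, 94]
Step 2: n = 14
Step 3: Q2 is the median. Since n is even, it is the average of the values at positions 7 and 8:
  Q2 = (58 + 63) / 2 = 60.5
Step 4: Q2 = 60.5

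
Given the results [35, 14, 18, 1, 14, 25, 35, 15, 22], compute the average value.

19.8889

Step 1: Sum all values: 35 + 14 + 18 + 1 + 14 + 25 + 35 + 15 + 22 = 179
Step 2: Count the number of values: n = 9
Step 3: Mean = sum / n = 179 / 9 = 19.8889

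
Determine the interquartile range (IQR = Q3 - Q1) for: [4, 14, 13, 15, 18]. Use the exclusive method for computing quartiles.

8

Step 1: Sort the data: [4, 13, 14, 15, 18]
Step 2: n = 5
Step 3: Using the exclusive quartile method:
  Q1 = 8.5
  Q2 (median) = 14
  Q3 = 16.5
  IQR = Q3 - Q1 = 16.5 - 8.5 = 8
Step 4: IQR = 8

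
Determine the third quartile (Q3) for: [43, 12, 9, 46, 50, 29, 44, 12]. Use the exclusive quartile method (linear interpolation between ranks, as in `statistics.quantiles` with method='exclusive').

45.5

Step 1: Sort the data: [9, 12, 12, 29, 43, 44, 46, 50]
Step 2: n = 8
Step 3: Using the exclusive quartile method:
  Q1 = 12
  Q2 (median) = 36
  Q3 = 45.5
  IQR = Q3 - Q1 = 45.5 - 12 = 33.5
Step 4: Q3 = 45.5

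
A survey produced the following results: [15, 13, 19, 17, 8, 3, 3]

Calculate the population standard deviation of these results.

6.0575

Step 1: Compute the mean: 11.1429
Step 2: Sum of squared deviations from the mean: 256.8571
Step 3: Population variance = 256.8571 / 7 = 36.6939
Step 4: Standard deviation = sqrt(36.6939) = 6.0575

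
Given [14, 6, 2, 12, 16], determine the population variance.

27.2

Step 1: Compute the mean: (14 + 6 + 2 + 12 + 16) / 5 = 10
Step 2: Compute squared deviations from the mean:
  (14 - 10)^2 = 16
  (6 - 10)^2 = 16
  (2 - 10)^2 = 64
  (12 - 10)^2 = 4
  (16 - 10)^2 = 36
Step 3: Sum of squared deviations = 136
Step 4: Population variance = 136 / 5 = 27.2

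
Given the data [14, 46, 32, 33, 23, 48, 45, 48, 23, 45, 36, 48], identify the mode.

48

Step 1: Count the frequency of each value:
  14: appears 1 time(s)
  23: appears 2 time(s)
  32: appears 1 time(s)
  33: appears 1 time(s)
  36: appears 1 time(s)
  45: appears 2 time(s)
  46: appears 1 time(s)
  48: appears 3 time(s)
Step 2: The value 48 appears most frequently (3 times).
Step 3: Mode = 48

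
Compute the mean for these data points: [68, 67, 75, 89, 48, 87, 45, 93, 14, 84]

67

Step 1: Sum all values: 68 + 67 + 75 + 89 + 48 + 87 + 45 + 93 + 14 + 84 = 670
Step 2: Count the number of values: n = 10
Step 3: Mean = sum / n = 670 / 10 = 67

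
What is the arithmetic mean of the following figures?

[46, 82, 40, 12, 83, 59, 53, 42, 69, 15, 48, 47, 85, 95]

55.4286

Step 1: Sum all values: 46 + 82 + 40 + 12 + 83 + 59 + 53 + 42 + 69 + 15 + 48 + 47 + 85 + 95 = 776
Step 2: Count the number of values: n = 14
Step 3: Mean = sum / n = 776 / 14 = 55.4286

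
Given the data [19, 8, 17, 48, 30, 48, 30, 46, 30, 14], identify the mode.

30

Step 1: Count the frequency of each value:
  8: appears 1 time(s)
  14: appears 1 time(s)
  17: appears 1 time(s)
  19: appears 1 time(s)
  30: appears 3 time(s)
  46: appears 1 time(s)
  48: appears 2 time(s)
Step 2: The value 30 appears most frequently (3 times).
Step 3: Mode = 30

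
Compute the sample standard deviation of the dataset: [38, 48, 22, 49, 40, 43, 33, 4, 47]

14.7139

Step 1: Compute the mean: 36
Step 2: Sum of squared deviations from the mean: 1732
Step 3: Sample variance = 1732 / 8 = 216.5
Step 4: Standard deviation = sqrt(216.5) = 14.7139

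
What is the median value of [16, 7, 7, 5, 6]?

7

Step 1: Sort the data in ascending order: [5, 6, 7, 7, 16]
Step 2: The number of values is n = 5.
Step 3: Since n is odd, the median is the middle value at position 3: 7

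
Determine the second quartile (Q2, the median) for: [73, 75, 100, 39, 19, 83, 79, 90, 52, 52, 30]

73

Step 1: Sort the data: [19, 30, 39, 52, 52, 73, 75, 79, 83, 90, 100]
Step 2: n = 11
Step 3: Q2 is the median. Since n is odd, it is the middle value at position 6: 73
Step 4: Q2 = 73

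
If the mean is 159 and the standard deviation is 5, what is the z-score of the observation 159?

0

Step 1: Recall the z-score formula: z = (x - mu) / sigma
Step 2: Substitute values: z = (159 - 159) / 5
Step 3: z = 0 / 5 = 0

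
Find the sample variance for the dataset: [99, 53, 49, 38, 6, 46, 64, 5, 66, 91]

959.5667

Step 1: Compute the mean: (99 + 53 + 49 + 38 + 6 + 46 + 64 + 5 + 66 + 91) / 10 = 51.7
Step 2: Compute squared deviations from the mean:
  (99 - 51.7)^2 = 2237.29
  (53 - 51.7)^2 = 1.69
  (49 - 51.7)^2 = 7.29
  (38 - 51.7)^2 = 187.69
  (6 - 51.7)^2 = 2088.49
  (46 - 51.7)^2 = 32.49
  (64 - 51.7)^2 = 151.29
  (5 - 51.7)^2 = 2180.89
  (66 - 51.7)^2 = 204.49
  (91 - 51.7)^2 = 1544.49
Step 3: Sum of squared deviations = 8636.1
Step 4: Sample variance = 8636.1 / 9 = 959.5667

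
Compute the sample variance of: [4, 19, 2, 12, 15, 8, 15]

39.2381

Step 1: Compute the mean: (4 + 19 + 2 + 12 + 15 + 8 + 15) / 7 = 10.7143
Step 2: Compute squared deviations from the mean:
  (4 - 10.7143)^2 = 45.0816
  (19 - 10.7143)^2 = 68.6531
  (2 - 10.7143)^2 = 75.9388
  (12 - 10.7143)^2 = 1.6531
  (15 - 10.7143)^2 = 18.3673
  (8 - 10.7143)^2 = 7.3673
  (15 - 10.7143)^2 = 18.3673
Step 3: Sum of squared deviations = 235.4286
Step 4: Sample variance = 235.4286 / 6 = 39.2381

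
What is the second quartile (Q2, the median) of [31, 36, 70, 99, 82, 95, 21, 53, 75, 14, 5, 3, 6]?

36

Step 1: Sort the data: [3, 5, 6, 14, 21, 31, 36, 53, 70, 75, 82, 95, 99]
Step 2: n = 13
Step 3: Q2 is the median. Since n is odd, it is the middle value at position 7: 36
Step 4: Q2 = 36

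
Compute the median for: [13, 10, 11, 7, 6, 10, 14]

10

Step 1: Sort the data in ascending order: [6, 7, 10, 10, 11, 13, 14]
Step 2: The number of values is n = 7.
Step 3: Since n is odd, the median is the middle value at position 4: 10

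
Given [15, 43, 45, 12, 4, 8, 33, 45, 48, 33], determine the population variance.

265.04

Step 1: Compute the mean: (15 + 43 + 45 + 12 + 4 + 8 + 33 + 45 + 48 + 33) / 10 = 28.6
Step 2: Compute squared deviations from the mean:
  (15 - 28.6)^2 = 184.96
  (43 - 28.6)^2 = 207.36
  (45 - 28.6)^2 = 268.96
  (12 - 28.6)^2 = 275.56
  (4 - 28.6)^2 = 605.16
  (8 - 28.6)^2 = 424.36
  (33 - 28.6)^2 = 19.36
  (45 - 28.6)^2 = 268.96
  (48 - 28.6)^2 = 376.36
  (33 - 28.6)^2 = 19.36
Step 3: Sum of squared deviations = 2650.4
Step 4: Population variance = 2650.4 / 10 = 265.04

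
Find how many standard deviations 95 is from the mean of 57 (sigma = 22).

1.7273

Step 1: Recall the z-score formula: z = (x - mu) / sigma
Step 2: Substitute values: z = (95 - 57) / 22
Step 3: z = 38 / 22 = 1.7273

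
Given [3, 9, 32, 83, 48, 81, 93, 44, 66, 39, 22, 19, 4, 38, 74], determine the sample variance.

893.5238

Step 1: Compute the mean: (3 + 9 + 32 + 83 + 48 + 81 + 93 + 44 + 66 + 39 + 22 + 19 + 4 + 38 + 74) / 15 = 43.6667
Step 2: Compute squared deviations from the mean:
  (3 - 43.6667)^2 = 1653.7778
  (9 - 43.6667)^2 = 1201.7778
  (32 - 43.6667)^2 = 136.1111
  (83 - 43.6667)^2 = 1547.1111
  (48 - 43.6667)^2 = 18.7778
  (81 - 43.6667)^2 = 1393.7778
  (93 - 43.6667)^2 = 2433.7778
  (44 - 43.6667)^2 = 0.1111
  (66 - 43.6667)^2 = 498.7778
  (39 - 43.6667)^2 = 21.7778
  (22 - 43.6667)^2 = 469.4444
  (19 - 43.6667)^2 = 608.4444
  (4 - 43.6667)^2 = 1573.4444
  (38 - 43.6667)^2 = 32.1111
  (74 - 43.6667)^2 = 920.1111
Step 3: Sum of squared deviations = 12509.3333
Step 4: Sample variance = 12509.3333 / 14 = 893.5238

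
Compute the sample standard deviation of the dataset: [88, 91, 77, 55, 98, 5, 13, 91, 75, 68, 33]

32.5744

Step 1: Compute the mean: 63.0909
Step 2: Sum of squared deviations from the mean: 10610.9091
Step 3: Sample variance = 10610.9091 / 10 = 1061.0909
Step 4: Standard deviation = sqrt(1061.0909) = 32.5744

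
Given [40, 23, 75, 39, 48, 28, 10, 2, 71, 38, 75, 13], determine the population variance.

579.9167

Step 1: Compute the mean: (40 + 23 + 75 + 39 + 48 + 28 + 10 + 2 + 71 + 38 + 75 + 13) / 12 = 38.5
Step 2: Compute squared deviations from the mean:
  (40 - 38.5)^2 = 2.25
  (23 - 38.5)^2 = 240.25
  (75 - 38.5)^2 = 1332.25
  (39 - 38.5)^2 = 0.25
  (48 - 38.5)^2 = 90.25
  (28 - 38.5)^2 = 110.25
  (10 - 38.5)^2 = 812.25
  (2 - 38.5)^2 = 1332.25
  (71 - 38.5)^2 = 1056.25
  (38 - 38.5)^2 = 0.25
  (75 - 38.5)^2 = 1332.25
  (13 - 38.5)^2 = 650.25
Step 3: Sum of squared deviations = 6959
Step 4: Population variance = 6959 / 12 = 579.9167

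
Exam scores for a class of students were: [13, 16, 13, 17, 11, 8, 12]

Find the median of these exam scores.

13

Step 1: Sort the data in ascending order: [8, 11, 12, 13, 13, 16, 17]
Step 2: The number of values is n = 7.
Step 3: Since n is odd, the median is the middle value at position 4: 13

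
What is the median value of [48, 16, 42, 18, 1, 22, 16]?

18

Step 1: Sort the data in ascending order: [1, 16, 16, 18, 22, 42, 48]
Step 2: The number of values is n = 7.
Step 3: Since n is odd, the median is the middle value at position 4: 18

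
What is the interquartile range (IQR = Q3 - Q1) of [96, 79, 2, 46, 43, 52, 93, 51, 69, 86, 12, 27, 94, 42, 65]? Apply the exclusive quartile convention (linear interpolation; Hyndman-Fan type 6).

44

Step 1: Sort the data: [2, 12, 27, 42, 43, 46, 51, 52, 65, 69, 79, 86, 93, 94, 96]
Step 2: n = 15
Step 3: Using the exclusive quartile method:
  Q1 = 42
  Q2 (median) = 52
  Q3 = 86
  IQR = Q3 - Q1 = 86 - 42 = 44
Step 4: IQR = 44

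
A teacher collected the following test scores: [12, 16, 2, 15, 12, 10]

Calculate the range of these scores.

14

Step 1: Identify the maximum value: max = 16
Step 2: Identify the minimum value: min = 2
Step 3: Range = max - min = 16 - 2 = 14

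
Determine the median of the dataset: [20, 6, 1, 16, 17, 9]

12.5

Step 1: Sort the data in ascending order: [1, 6, 9, 16, 17, 20]
Step 2: The number of values is n = 6.
Step 3: Since n is even, the median is the average of positions 3 and 4:
  Median = (9 + 16) / 2 = 12.5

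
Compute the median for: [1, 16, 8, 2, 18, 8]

8

Step 1: Sort the data in ascending order: [1, 2, 8, 8, 16, 18]
Step 2: The number of values is n = 6.
Step 3: Since n is even, the median is the average of positions 3 and 4:
  Median = (8 + 8) / 2 = 8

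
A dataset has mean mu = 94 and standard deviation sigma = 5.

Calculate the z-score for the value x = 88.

-1.2

Step 1: Recall the z-score formula: z = (x - mu) / sigma
Step 2: Substitute values: z = (88 - 94) / 5
Step 3: z = -6 / 5 = -1.2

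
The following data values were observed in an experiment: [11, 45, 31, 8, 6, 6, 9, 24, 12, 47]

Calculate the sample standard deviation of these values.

15.9614

Step 1: Compute the mean: 19.9
Step 2: Sum of squared deviations from the mean: 2292.9
Step 3: Sample variance = 2292.9 / 9 = 254.7667
Step 4: Standard deviation = sqrt(254.7667) = 15.9614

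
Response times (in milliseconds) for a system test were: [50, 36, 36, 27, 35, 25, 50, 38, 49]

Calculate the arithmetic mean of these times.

38.4444

Step 1: Sum all values: 50 + 36 + 36 + 27 + 35 + 25 + 50 + 38 + 49 = 346
Step 2: Count the number of values: n = 9
Step 3: Mean = sum / n = 346 / 9 = 38.4444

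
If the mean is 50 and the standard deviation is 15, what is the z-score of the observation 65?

1

Step 1: Recall the z-score formula: z = (x - mu) / sigma
Step 2: Substitute values: z = (65 - 50) / 15
Step 3: z = 15 / 15 = 1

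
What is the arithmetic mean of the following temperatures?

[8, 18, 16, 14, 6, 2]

10.6667

Step 1: Sum all values: 8 + 18 + 16 + 14 + 6 + 2 = 64
Step 2: Count the number of values: n = 6
Step 3: Mean = sum / n = 64 / 6 = 10.6667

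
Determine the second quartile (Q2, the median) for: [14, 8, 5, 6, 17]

8

Step 1: Sort the data: [5, 6, 8, 14, 17]
Step 2: n = 5
Step 3: Q2 is the median. Since n is odd, it is the middle value at position 3: 8
Step 4: Q2 = 8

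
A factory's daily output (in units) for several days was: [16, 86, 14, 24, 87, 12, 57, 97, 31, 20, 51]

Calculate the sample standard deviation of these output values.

32.3759

Step 1: Compute the mean: 45
Step 2: Sum of squared deviations from the mean: 10482
Step 3: Sample variance = 10482 / 10 = 1048.2
Step 4: Standard deviation = sqrt(1048.2) = 32.3759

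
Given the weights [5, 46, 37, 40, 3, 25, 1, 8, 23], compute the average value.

20.8889

Step 1: Sum all values: 5 + 46 + 37 + 40 + 3 + 25 + 1 + 8 + 23 = 188
Step 2: Count the number of values: n = 9
Step 3: Mean = sum / n = 188 / 9 = 20.8889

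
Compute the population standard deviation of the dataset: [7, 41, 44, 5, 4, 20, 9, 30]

15.3623

Step 1: Compute the mean: 20
Step 2: Sum of squared deviations from the mean: 1888
Step 3: Population variance = 1888 / 8 = 236
Step 4: Standard deviation = sqrt(236) = 15.3623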